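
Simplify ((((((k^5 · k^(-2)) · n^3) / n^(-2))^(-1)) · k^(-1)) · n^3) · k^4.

((((((k^5 · k^(-2)) · n^3) / n^(-2))^(-1)) · k^(-1)) · n^3) · k^4
= ((((((k^5 · k^(-2)) · n^3)^(-1)) / ((n^(-2))^(-1))) · k^(-1)) · n^3) · k^4    [power of a quotient]
= ((((((k^5 · k^(-2))^(-1)) · ((n^3)^(-1))) / ((n^(-2))^(-1))) · k^(-1)) · n^3) · k^4    [power of a product]
= (((((((k^5)^(-1)) · ((k^(-2))^(-1))) · ((n^3)^(-1))) / ((n^(-2))^(-1))) · k^(-1)) · n^3) · k^4    [power of a product]
= (((((k^(-5) · ((k^(-2))^(-1))) · ((n^3)^(-1))) / ((n^(-2))^(-1))) · k^(-1)) · n^3) · k^4    [power of a power]
= (((((k^(-5) · k^2) · ((n^3)^(-1))) / ((n^(-2))^(-1))) · k^(-1)) · n^3) · k^4    [power of a power]
= ((((k^(-3) · ((n^3)^(-1))) / ((n^(-2))^(-1))) · k^(-1)) · n^3) · k^4    [product of powers]
= ((((k^(-3) · n^(-3)) / ((n^(-2))^(-1))) · k^(-1)) · n^3) · k^4    [power of a power]
= ((((k^(-3) · n^(-3)) / n^2) · k^(-1)) · n^3) · k^4    [power of a power]
= n^(-2)    [quotient of powers; product of powers]

n^(-2)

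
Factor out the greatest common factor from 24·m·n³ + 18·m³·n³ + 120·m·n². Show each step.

24·m·n³ + 18·m³·n³ + 120·m·n²
= 6(4·m·n³ + 3·m³·n³ + 20·m·n²)    [factor out 6]
= 6·m·n²(4·n + 3·m²·n + 20)    [factor out m·n²]

6·m·n²(4·n + 3·m²·n + 20)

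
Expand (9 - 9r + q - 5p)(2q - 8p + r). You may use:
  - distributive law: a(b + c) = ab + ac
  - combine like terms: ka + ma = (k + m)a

18q - 72p + 9r - 17qr + 67pr - 9r² + 2q² - 18pq + 40p²

(9 - 9r + q - 5p)(2q - 8p + r)
= 18q - 72p + 9r - 18qr + 72pr - 9r² + 2q² - 8pq + qr - 10pq + 40p² - 5pr    [distributive law]
= 18q - 72p + 9r - 17qr + 67pr - 9r² + 2q² - 18pq + 40p²    [combine like terms]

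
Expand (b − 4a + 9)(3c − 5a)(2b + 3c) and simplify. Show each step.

6b^2c + 9bc^2 − 10ab^2 − 39abc − 36ac^2 + 40a^2b + 60a^2c + 54bc + 81c^2 − 90ab − 135ac

(b − 4a + 9)(3c − 5a)(2b + 3c)
= (3bc − 5ab − 12ac + 20a^2 + 27c − 45a)(2b + 3c)    [distributive law]
= 6b^2c + 9bc^2 − 10ab^2 − 15abc − 24abc − 36ac^2 + 40a^2b + 60a^2c + 54bc + 81c^2 − 90ab − 135ac    [distributive law]
= 6b^2c + 9bc^2 − 10ab^2 − 39abc − 36ac^2 + 40a^2b + 60a^2c + 54bc + 81c^2 − 90ab − 135ac    [combine like terms]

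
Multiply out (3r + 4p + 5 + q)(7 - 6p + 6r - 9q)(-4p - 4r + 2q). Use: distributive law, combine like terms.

-196pr - 204r² + 254qr + 72p²r - 96pr² + 264pqr - 72r³ + 120qr² - 6q²r + 8p² + 148pq + 96p³ + 120p²q - 48pq² - 140p - 140r + 70q - 76q² - 18q³

(3r + 4p + 5 + q)(7 - 6p + 6r - 9q)(-4p - 4r + 2q)
= (21r - 18pr + 18r² - 27qr + 28p - 24p² + 24pr - 36pq + 35 - 30p + 30r - 45q + 7q - 6pq + 6qr - 9q²)(-4p - 4r + 2q)    [distributive law]
= (51r + 6pr + 18r² - 21qr - 2p - 24p² - 42pq + 35 - 38q - 9q²)(-4p - 4r + 2q)    [combine like terms]
= -204pr - 204r² + 102qr - 24p²r - 24pr² + 12pqr - 72pr² - 72r³ + 36qr² + 84pqr + 84qr² - 42q²r + 8p² + 8pr - 4pq + 96p³ + 96p²r - 48p²q + 168p²q + 168pqr - 84pq² - 140p - 140r + 70q + 152pq + 152qr - 76q² + 36pq² + 36q²r - 18q³    [distributive law]
= -196pr - 204r² + 254qr + 72p²r - 96pr² + 264pqr - 72r³ + 120qr² - 6q²r + 8p² + 148pq + 96p³ + 120p²q - 48pq² - 140p - 140r + 70q - 76q² - 18q³    [combine like terms]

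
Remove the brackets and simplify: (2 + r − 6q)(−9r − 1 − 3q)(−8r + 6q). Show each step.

152r^2 − 114qr + 16r − 12q + 72r^3 − 462qr^2 + 162q^2r + 108q^3

(2 + r − 6q)(−9r − 1 − 3q)(−8r + 6q)
= (−18r − 2 − 6q − 9r^2 − r − 3qr + 54qr + 6q + 18q^2)(−8r + 6q)    [distributive law]
= (−19r − 2 − 9r^2 + 51qr + 18q^2)(−8r + 6q)    [combine like terms]
= 152r^2 − 114qr + 16r − 12q + 72r^3 − 54qr^2 − 408qr^2 + 306q^2r − 144q^2r + 108q^3    [distributive law]
= 152r^2 − 114qr + 16r − 12q + 72r^3 − 462qr^2 + 162q^2r + 108q^3    [combine like terms]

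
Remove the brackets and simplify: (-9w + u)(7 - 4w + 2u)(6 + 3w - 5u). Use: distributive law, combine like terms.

-378w + 27w² + 204uw + 108w³ - 246uw² + 116u²w + 42u - 23u² - 10u³

(-9w + u)(7 - 4w + 2u)(6 + 3w - 5u)
= (-63w + 36w² - 18uw + 7u - 4uw + 2u²)(6 + 3w - 5u)    [distributive law]
= (-63w + 36w² - 22uw + 7u + 2u²)(6 + 3w - 5u)    [combine like terms]
= -378w - 189w² + 315uw + 216w² + 108w³ - 180uw² - 132uw - 66uw² + 110u²w + 42u + 21uw - 35u² + 12u² + 6u²w - 10u³    [distributive law]
= -378w + 27w² + 204uw + 108w³ - 246uw² + 116u²w + 42u - 23u² - 10u³    [combine like terms]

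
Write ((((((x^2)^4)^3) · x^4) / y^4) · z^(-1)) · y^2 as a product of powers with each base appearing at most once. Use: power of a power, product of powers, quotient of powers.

x^28·y^(-2)·z^(-1)

((((((x^2)^4)^3) · x^4) / y^4) · z^(-1)) · y^2
= (((((x^2)^12) · x^4) / y^4) · z^(-1)) · y^2    [power of a power]
= (((x^24 · x^4) / y^4) · z^(-1)) · y^2    [power of a power]
= ((x^28 / y^4) · z^(-1)) · y^2    [product of powers]
= x^28·y^(-2)·z^(-1)    [quotient of powers]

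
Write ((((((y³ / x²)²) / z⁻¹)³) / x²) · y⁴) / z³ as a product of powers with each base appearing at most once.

x⁻¹⁴y²²

((((((y³ / x²)²) / z⁻¹)³) / x²) · y⁴) / z³
= ((((((y³ / x²)²)³) / ((z⁻¹)³)) / x²) · y⁴) / z³    [power of a quotient]
= (((((y³ / x²)⁶) / ((z⁻¹)³)) / x²) · y⁴) / z³    [power of a power]
= ((((((y³)⁶) / ((x²)⁶)) / ((z⁻¹)³)) / x²) · y⁴) / z³    [power of a quotient]
= ((((y¹⁸ / ((x²)⁶)) / ((z⁻¹)³)) / x²) · y⁴) / z³    [power of a power]
= ((((y¹⁸ / x¹²) / ((z⁻¹)³)) / x²) · y⁴) / z³    [power of a power]
= ((((y¹⁸ / x¹²) / z⁻³) / x²) · y⁴) / z³    [power of a power]
= x⁻¹⁴y²²    [quotient of powers; product of powers]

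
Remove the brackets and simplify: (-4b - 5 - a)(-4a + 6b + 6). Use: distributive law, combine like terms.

10ab - 24b^2 - 54b + 14a - 30 + 4a^2

(-4b - 5 - a)(-4a + 6b + 6)
= 16ab - 24b^2 - 24b + 20a - 30b - 30 + 4a^2 - 6ab - 6a    [distributive law]
= 10ab - 24b^2 - 54b + 14a - 30 + 4a^2    [combine like terms]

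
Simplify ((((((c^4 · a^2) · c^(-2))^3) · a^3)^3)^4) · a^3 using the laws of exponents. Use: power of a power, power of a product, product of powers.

((((((c^4 · a^2) · c^(-2))^3) · a^3)^3)^4) · a^3
= (((((c^4 · a^2) · c^(-2))^3) · a^3)^12) · a^3    [power of a power]
= (((((c^4 · a^2) · c^(-2))^3)^12) · ((a^3)^12)) · a^3    [power of a product]
= ((((c^4 · a^2) · c^(-2))^36) · ((a^3)^12)) · a^3    [power of a power]
= ((((c^4 · a^2)^36) · ((c^(-2))^36)) · ((a^3)^12)) · a^3    [power of a product]
= (((((c^4)^36) · ((a^2)^36)) · ((c^(-2))^36)) · ((a^3)^12)) · a^3    [power of a product]
= (((c^144 · ((a^2)^36)) · ((c^(-2))^36)) · ((a^3)^12)) · a^3    [power of a power]
= (((c^144 · a^72) · ((c^(-2))^36)) · ((a^3)^12)) · a^3    [power of a power]
= (((c^144 · a^72) · c^(-72)) · ((a^3)^12)) · a^3    [power of a power]
= (((c^144 · a^72) · c^(-72)) · a^36) · a^3    [power of a power]
= a^111c^72    [product of powers]

a^111c^72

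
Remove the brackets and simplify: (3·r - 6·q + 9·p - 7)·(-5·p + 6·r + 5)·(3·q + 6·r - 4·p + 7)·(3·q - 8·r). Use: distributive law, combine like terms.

(3·r - 6·q + 9·p - 7)·(-5·p + 6·r + 5)·(3·q + 6·r - 4·p + 7)·(3·q - 8·r)
= (-15·p·r + 18·r^2 + 15·r + 30·p·q - 36·q·r - 30·q - 45·p^2 + 54·p·r + 45·p + 35·p - 42·r - 35)·(3·q + 6·r - 4·p + 7)·(3·q - 8·r)    [distributive law]
= (39·p·r + 18·r^2 - 27·r + 30·p·q - 36·q·r - 30·q - 45·p^2 + 80·p - 35)·(3·q + 6·r - 4·p + 7)·(3·q - 8·r)    [combine like terms]
= (117·p·q·r + 234·p·r^2 - 156·p^2·r + 273·p·r + 54·q·r^2 + 108·r^3 - 72·p·r^2 + 126·r^2 - 81·q·r - 162·r^2 + 108·p·r - 189·r + 90·p·q^2 + 180·p·q·r - 120·p^2·q + 210·p·q - 108·q^2·r - 216·q·r^2 + 144·p·q·r - 252·q·r - 90·q^2 - 180·q·r + 120·p·q - 210·q - 135·p^2·q - 270·p^2·r + 180·p^3 - 315·p^2 + 240·p·q + 480·p·r - 320·p^2 + 560·p - 105·q - 210·r + 140·p - 245)·(3·q - 8·r)    [distributive law]
= (441·p·q·r + 162·p·r^2 - 426·p^2·r + 861·p·r - 162·q·r^2 + 108·r^3 - 36·r^2 - 513·q·r - 399·r + 90·p·q^2 - 255·p^2·q + 570·p·q - 108·q^2·r - 90·q^2 - 315·q + 180·p^3 - 635·p^2 + 700·p - 245)·(3·q - 8·r)    [combine like terms]
= 1323·p·q^2·r - 3528·p·q·r^2 + 486·p·q·r^2 - 1296·p·r^3 - 1278·p^2·q·r + 3408·p^2·r^2 + 2583·p·q·r - 6888·p·r^2 - 486·q^2·r^2 + 1296·q·r^3 + 324·q·r^3 - 864·r^4 - 108·q·r^2 + 288·r^3 - 1539·q^2·r + 4104·q·r^2 - 1197·q·r + 3192·r^2 + 270·p·q^3 - 720·p·q^2·r - 765·p^2·q^2 + 2040·p^2·q·r + 1710·p·q^2 - 4560·p·q·r - 324·q^3·r + 864·q^2·r^2 - 270·q^3 + 720·q^2·r - 945·q^2 + 2520·q·r + 540·p^3·q - 1440·p^3·r - 1905·p^2·q + 5080·p^2·r + 2100·p·q - 5600·p·r - 735·q + 1960·r    [distributive law]
= 603·p·q^2·r - 3042·p·q·r^2 - 1296·p·r^3 + 762·p^2·q·r + 3408·p^2·r^2 - 1977·p·q·r - 6888·p·r^2 + 378·q^2·r^2 + 1620·q·r^3 - 864·r^4 + 3996·q·r^2 + 288·r^3 - 819·q^2·r + 1323·q·r + 3192·r^2 + 270·p·q^3 - 765·p^2·q^2 + 1710·p·q^2 - 324·q^3·r - 270·q^3 - 945·q^2 + 540·p^3·q - 1440·p^3·r - 1905·p^2·q + 5080·p^2·r + 2100·p·q - 5600·p·r - 735·q + 1960·r    [combine like terms]

603·p·q^2·r - 3042·p·q·r^2 - 1296·p·r^3 + 762·p^2·q·r + 3408·p^2·r^2 - 1977·p·q·r - 6888·p·r^2 + 378·q^2·r^2 + 1620·q·r^3 - 864·r^4 + 3996·q·r^2 + 288·r^3 - 819·q^2·r + 1323·q·r + 3192·r^2 + 270·p·q^3 - 765·p^2·q^2 + 1710·p·q^2 - 324·q^3·r - 270·q^3 - 945·q^2 + 540·p^3·q - 1440·p^3·r - 1905·p^2·q + 5080·p^2·r + 2100·p·q - 5600·p·r - 735·q + 1960·r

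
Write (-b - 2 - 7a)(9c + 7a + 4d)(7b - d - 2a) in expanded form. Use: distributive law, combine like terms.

(-b - 2 - 7a)(9c + 7a + 4d)(7b - d - 2a)
= (-9bc - 7ab - 4bd - 18c - 14a - 8d - 63ac - 49a^2 - 28ad)(7b - d - 2a)    [distributive law]
= -63b^2c + 9bcd + 18abc - 49ab^2 + 7abd + 14a^2b - 28b^2d + 4bd^2 + 8abd - 126bc + 18cd + 36ac - 98ab + 14ad + 28a^2 - 56bd + 8d^2 + 16ad - 441abc + 63acd + 126a^2c - 343a^2b + 49a^2d + 98a^3 - 196abd + 28ad^2 + 56a^2d    [distributive law]
= -63b^2c + 9bcd - 423abc - 49ab^2 - 181abd - 329a^2b - 28b^2d + 4bd^2 - 126bc + 18cd + 36ac - 98ab + 30ad + 28a^2 - 56bd + 8d^2 + 63acd + 126a^2c + 105a^2d + 98a^3 + 28ad^2    [combine like terms]

-63b^2c + 9bcd - 423abc - 49ab^2 - 181abd - 329a^2b - 28b^2d + 4bd^2 - 126bc + 18cd + 36ac - 98ab + 30ad + 28a^2 - 56bd + 8d^2 + 63acd + 126a^2c + 105a^2d + 98a^3 + 28ad^2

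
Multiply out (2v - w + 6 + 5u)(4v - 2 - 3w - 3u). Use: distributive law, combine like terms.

8v² + 20v - 10vw + 14uv - 16w + 3w² - 12uw - 12 - 28u - 15u²

(2v - w + 6 + 5u)(4v - 2 - 3w - 3u)
= 8v² - 4v - 6vw - 6uv - 4vw + 2w + 3w² + 3uw + 24v - 12 - 18w - 18u + 20uv - 10u - 15uw - 15u²    [distributive law]
= 8v² + 20v - 10vw + 14uv - 16w + 3w² - 12uw - 12 - 28u - 15u²    [combine like terms]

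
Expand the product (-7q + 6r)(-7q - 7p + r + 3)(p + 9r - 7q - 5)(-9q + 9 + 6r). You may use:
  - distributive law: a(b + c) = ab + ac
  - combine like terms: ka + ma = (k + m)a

(-7q + 6r)(-7q - 7p + r + 3)(p + 9r - 7q - 5)(-9q + 9 + 6r)
= (49q² + 49pq - 7qr - 21q - 42qr - 42pr + 6r² + 18r)(p + 9r - 7q - 5)(-9q + 9 + 6r)    [distributive law]
= (49q² + 49pq - 49qr - 21q - 42pr + 6r² + 18r)(p + 9r - 7q - 5)(-9q + 9 + 6r)    [combine like terms]
= (49pq² + 441q²r - 343q³ - 245q² + 49p²q + 441pqr - 343pq² - 245pq - 49pqr - 441qr² + 343q²r + 245qr - 21pq - 189qr + 147q² + 105q - 42p²r - 378pr² + 294pqr + 210pr + 6pr² + 54r³ - 42qr² - 30r² + 18pr + 162r² - 126qr - 90r)(-9q + 9 + 6r)    [distributive law]
= (-294pq² + 784q²r - 343q³ - 98q² + 49p²q + 686pqr - 266pq - 483qr² - 70qr + 105q - 42p²r - 372pr² + 228pr + 54r³ + 132r² - 90r)(-9q + 9 + 6r)    [combine like terms]
= 2646pq³ - 2646pq² - 1764pq²r - 7056q³r + 7056q²r + 4704q²r² + 3087q⁴ - 3087q³ - 2058q³r + 882q³ - 882q² - 588q²r - 441p²q² + 441p²q + 294p²qr - 6174pq²r + 6174pqr + 4116pqr² + 2394pq² - 2394pq - 1596pqr + 4347q²r² - 4347qr² - 2898qr³ + 630q²r - 630qr - 420qr² - 945q² + 945q + 630qr + 378p²qr - 378p²r - 252p²r² + 3348pqr² - 3348pr² - 2232pr³ - 2052pqr + 2052pr + 1368pr² - 486qr³ + 486r³ + 324r⁴ - 1188qr² + 1188r² + 792r³ + 810qr - 810r - 540r²    [distributive law]
= 2646pq³ - 252pq² - 7938pq²r - 9114q³r + 7098q²r + 9051q²r² + 3087q⁴ - 2205q³ - 1827q² - 441p²q² + 441p²q + 672p²qr + 2526pqr + 7464pqr² - 2394pq - 5955qr² - 3384qr³ + 810qr + 945q - 378p²r - 252p²r² - 1980pr² - 2232pr³ + 2052pr + 1278r³ + 324r⁴ + 648r² - 810r    [combine like terms]

2646pq³ - 252pq² - 7938pq²r - 9114q³r + 7098q²r + 9051q²r² + 3087q⁴ - 2205q³ - 1827q² - 441p²q² + 441p²q + 672p²qr + 2526pqr + 7464pqr² - 2394pq - 5955qr² - 3384qr³ + 810qr + 945q - 378p²r - 252p²r² - 1980pr² - 2232pr³ + 2052pr + 1278r³ + 324r⁴ + 648r² - 810r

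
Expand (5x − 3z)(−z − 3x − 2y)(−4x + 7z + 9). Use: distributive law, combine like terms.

−121x²z + 16xz² + 36xz + 60x³ − 135x² + 40x²y − 94xyz − 90xy + 21z³ + 27z² + 42yz² + 54yz

(5x − 3z)(−z − 3x − 2y)(−4x + 7z + 9)
= (−5xz − 15x² − 10xy + 3z² + 9xz + 6yz)(−4x + 7z + 9)    [distributive law]
= (4xz − 15x² − 10xy + 3z² + 6yz)(−4x + 7z + 9)    [combine like terms]
= −16x²z + 28xz² + 36xz + 60x³ − 105x²z − 135x² + 40x²y − 70xyz − 90xy − 12xz² + 21z³ + 27z² − 24xyz + 42yz² + 54yz    [distributive law]
= −121x²z + 16xz² + 36xz + 60x³ − 135x² + 40x²y − 94xyz − 90xy + 21z³ + 27z² + 42yz² + 54yz    [combine like terms]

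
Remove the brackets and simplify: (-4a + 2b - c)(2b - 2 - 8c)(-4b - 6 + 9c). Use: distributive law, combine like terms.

(-4a + 2b - c)(2b - 2 - 8c)(-4b - 6 + 9c)
= (-8ab + 8a + 32ac + 4b^2 - 4b - 16bc - 2bc + 2c + 8c^2)(-4b - 6 + 9c)    [distributive law]
= (-8ab + 8a + 32ac + 4b^2 - 4b - 18bc + 2c + 8c^2)(-4b - 6 + 9c)    [combine like terms]
= 32ab^2 + 48ab - 72abc - 32ab - 48a + 72ac - 128abc - 192ac + 288ac^2 - 16b^3 - 24b^2 + 36b^2c + 16b^2 + 24b - 36bc + 72b^2c + 108bc - 162bc^2 - 8bc - 12c + 18c^2 - 32bc^2 - 48c^2 + 72c^3    [distributive law]
= 32ab^2 + 16ab - 200abc - 48a - 120ac + 288ac^2 - 16b^3 - 8b^2 + 108b^2c + 24b + 64bc - 194bc^2 - 12c - 30c^2 + 72c^3    [combine like terms]

32ab^2 + 16ab - 200abc - 48a - 120ac + 288ac^2 - 16b^3 - 8b^2 + 108b^2c + 24b + 64bc - 194bc^2 - 12c - 30c^2 + 72c^3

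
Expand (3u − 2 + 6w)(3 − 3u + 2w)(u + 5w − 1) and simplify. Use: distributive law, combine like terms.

24u^2 + 101uw − 21u − 9u^3 − 57u^2w − 48uw^2 − 44w + 6 + 58w^2 + 60w^3

(3u − 2 + 6w)(3 − 3u + 2w)(u + 5w − 1)
= (9u − 9u^2 + 6uw − 6 + 6u − 4w + 18w − 18uw + 12w^2)(u + 5w − 1)    [distributive law]
= (15u − 9u^2 − 12uw − 6 + 14w + 12w^2)(u + 5w − 1)    [combine like terms]
= 15u^2 + 75uw − 15u − 9u^3 − 45u^2w + 9u^2 − 12u^2w − 60uw^2 + 12uw − 6u − 30w + 6 + 14uw + 70w^2 − 14w + 12uw^2 + 60w^3 − 12w^2    [distributive law]
= 24u^2 + 101uw − 21u − 9u^3 − 57u^2w − 48uw^2 − 44w + 6 + 58w^2 + 60w^3    [combine like terms]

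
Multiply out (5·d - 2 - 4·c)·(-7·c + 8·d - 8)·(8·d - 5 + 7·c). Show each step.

-256·c·d² + 311·c·d - 245·c²·d + 320·d³ - 648·d² + 408·d - 118·c + 182·c² - 80 + 196·c³

(5·d - 2 - 4·c)·(-7·c + 8·d - 8)·(8·d - 5 + 7·c)
= (-35·c·d + 40·d² - 40·d + 14·c - 16·d + 16 + 28·c² - 32·c·d + 32·c)·(8·d - 5 + 7·c)    [distributive law]
= (-67·c·d + 40·d² - 56·d + 46·c + 16 + 28·c²)·(8·d - 5 + 7·c)    [combine like terms]
= -536·c·d² + 335·c·d - 469·c²·d + 320·d³ - 200·d² + 280·c·d² - 448·d² + 280·d - 392·c·d + 368·c·d - 230·c + 322·c² + 128·d - 80 + 112·c + 224·c²·d - 140·c² + 196·c³    [distributive law]
= -256·c·d² + 311·c·d - 245·c²·d + 320·d³ - 648·d² + 408·d - 118·c + 182·c² - 80 + 196·c³    [combine like terms]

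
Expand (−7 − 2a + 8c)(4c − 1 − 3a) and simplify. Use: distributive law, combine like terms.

−36c + 7 + 23a − 32ac + 6a² + 32c²

(−7 − 2a + 8c)(4c − 1 − 3a)
= −28c + 7 + 21a − 8ac + 2a + 6a² + 32c² − 8c − 24ac    [distributive law]
= −36c + 7 + 23a − 32ac + 6a² + 32c²    [combine like terms]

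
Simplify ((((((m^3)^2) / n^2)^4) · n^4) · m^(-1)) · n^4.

((((((m^3)^2) / n^2)^4) · n^4) · m^(-1)) · n^4
= ((((((m^3)^2)^4) / ((n^2)^4)) · n^4) · m^(-1)) · n^4    [power of a quotient]
= (((((m^3)^8) / ((n^2)^4)) · n^4) · m^(-1)) · n^4    [power of a power]
= (((m^24 / ((n^2)^4)) · n^4) · m^(-1)) · n^4    [power of a power]
= (((m^24 / n^8) · n^4) · m^(-1)) · n^4    [power of a power]
= m^23    [quotient of powers; product of powers]

m^23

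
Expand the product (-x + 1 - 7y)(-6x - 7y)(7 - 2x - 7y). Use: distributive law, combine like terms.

54x^2 - 12x^3 - 140x^2y + 399xy - 441xy^2 - 42x - 49y + 392y^2 - 343y^3

(-x + 1 - 7y)(-6x - 7y)(7 - 2x - 7y)
= (6x^2 + 7xy - 6x - 7y + 42xy + 49y^2)(7 - 2x - 7y)    [distributive law]
= (6x^2 + 49xy - 6x - 7y + 49y^2)(7 - 2x - 7y)    [combine like terms]
= 42x^2 - 12x^3 - 42x^2y + 343xy - 98x^2y - 343xy^2 - 42x + 12x^2 + 42xy - 49y + 14xy + 49y^2 + 343y^2 - 98xy^2 - 343y^3    [distributive law]
= 54x^2 - 12x^3 - 140x^2y + 399xy - 441xy^2 - 42x - 49y + 392y^2 - 343y^3    [combine like terms]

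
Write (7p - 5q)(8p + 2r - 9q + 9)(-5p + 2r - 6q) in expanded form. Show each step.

-280p³ + 42p²r + 179p²q + 28pr² - 240pqr + 393pq² - 315p² + 126pr - 153pq - 20qr² + 150q²r - 270q³ - 90qr + 270q²

(7p - 5q)(8p + 2r - 9q + 9)(-5p + 2r - 6q)
= (56p² + 14pr - 63pq + 63p - 40pq - 10qr + 45q² - 45q)(-5p + 2r - 6q)    [distributive law]
= (56p² + 14pr - 103pq + 63p - 10qr + 45q² - 45q)(-5p + 2r - 6q)    [combine like terms]
= -280p³ + 112p²r - 336p²q - 70p²r + 28pr² - 84pqr + 515p²q - 206pqr + 618pq² - 315p² + 126pr - 378pq + 50pqr - 20qr² + 60q²r - 225pq² + 90q²r - 270q³ + 225pq - 90qr + 270q²    [distributive law]
= -280p³ + 42p²r + 179p²q + 28pr² - 240pqr + 393pq² - 315p² + 126pr - 153pq - 20qr² + 150q²r - 270q³ - 90qr + 270q²    [combine like terms]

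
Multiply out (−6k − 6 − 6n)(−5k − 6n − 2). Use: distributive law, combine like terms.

30k^2 + 66kn + 42k + 48n + 12 + 36n^2

(−6k − 6 − 6n)(−5k − 6n − 2)
= 30k^2 + 36kn + 12k + 30k + 36n + 12 + 30kn + 36n^2 + 12n    [distributive law]
= 30k^2 + 66kn + 42k + 48n + 12 + 36n^2    [combine like terms]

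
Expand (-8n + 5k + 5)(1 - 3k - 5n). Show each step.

(-8n + 5k + 5)(1 - 3k - 5n)
= -8n + 24kn + 40n^2 + 5k - 15k^2 - 25kn + 5 - 15k - 25n    [distributive law]
= -33n - kn + 40n^2 - 10k - 15k^2 + 5    [combine like terms]

-33n - kn + 40n^2 - 10k - 15k^2 + 5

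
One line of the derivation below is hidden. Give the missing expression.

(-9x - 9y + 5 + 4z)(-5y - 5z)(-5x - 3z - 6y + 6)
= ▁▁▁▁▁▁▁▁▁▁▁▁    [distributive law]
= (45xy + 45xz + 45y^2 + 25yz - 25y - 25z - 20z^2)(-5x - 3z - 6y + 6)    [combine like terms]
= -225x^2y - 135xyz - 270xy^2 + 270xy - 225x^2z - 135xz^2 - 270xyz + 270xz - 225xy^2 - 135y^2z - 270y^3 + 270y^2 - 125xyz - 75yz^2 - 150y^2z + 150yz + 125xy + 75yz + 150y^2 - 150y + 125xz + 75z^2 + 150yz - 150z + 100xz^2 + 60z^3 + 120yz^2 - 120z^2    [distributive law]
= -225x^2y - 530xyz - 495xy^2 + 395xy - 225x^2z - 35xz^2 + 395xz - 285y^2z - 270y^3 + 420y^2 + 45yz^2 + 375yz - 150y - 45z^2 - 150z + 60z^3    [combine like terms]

Applying distributive law to the line above:

(45xy + 45xz + 45y^2 + 45yz - 25y - 25z - 20yz - 20z^2)(-5x - 3z - 6y + 6)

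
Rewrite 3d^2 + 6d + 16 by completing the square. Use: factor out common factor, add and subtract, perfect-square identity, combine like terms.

3d^2 + 6d + 16
= 3(d^2 + 2d) + 16    [factor out 3 from the d-terms]
= 3(d^2 + 2d + 1 - 1) + 16    [add and subtract 1 inside the bracket]
= 3(d + 1)^2 - 3 + 16    [perfect-square identity]
= 3(d + 1)^2 + 13    [combine constants]

3(d + 1)^2 + 13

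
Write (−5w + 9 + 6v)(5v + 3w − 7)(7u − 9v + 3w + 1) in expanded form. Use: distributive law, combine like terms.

(−5w + 9 + 6v)(5v + 3w − 7)(7u − 9v + 3w + 1)
= (−25vw − 15w^2 + 35w + 45v + 27w − 63 + 30v^2 + 18vw − 42v)(7u − 9v + 3w + 1)    [distributive law]
= (−7vw − 15w^2 + 62w + 3v − 63 + 30v^2)(7u − 9v + 3w + 1)    [combine like terms]
= −49uvw + 63v^2w − 21vw^2 − 7vw − 105uw^2 + 135vw^2 − 45w^3 − 15w^2 + 434uw − 558vw + 186w^2 + 62w + 21uv − 27v^2 + 9vw + 3v − 441u + 567v − 189w − 63 + 210uv^2 − 270v^3 + 90v^2w + 30v^2    [distributive law]
= −49uvw + 153v^2w + 114vw^2 − 556vw − 105uw^2 − 45w^3 + 171w^2 + 434uw − 127w + 21uv + 3v^2 + 570v − 441u − 63 + 210uv^2 − 270v^3    [combine like terms]

−49uvw + 153v^2w + 114vw^2 − 556vw − 105uw^2 − 45w^3 + 171w^2 + 434uw − 127w + 21uv + 3v^2 + 570v − 441u − 63 + 210uv^2 − 270v^3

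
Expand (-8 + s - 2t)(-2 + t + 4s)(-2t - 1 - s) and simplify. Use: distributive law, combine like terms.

-28t - 16 + 18s + 10t^2 + 79st + 30s^2 + 16st^2 - s^2t - 4s^3 + 4t^3

(-8 + s - 2t)(-2 + t + 4s)(-2t - 1 - s)
= (16 - 8t - 32s - 2s + st + 4s^2 + 4t - 2t^2 - 8st)(-2t - 1 - s)    [distributive law]
= (16 - 4t - 34s - 7st + 4s^2 - 2t^2)(-2t - 1 - s)    [combine like terms]
= -32t - 16 - 16s + 8t^2 + 4t + 4st + 68st + 34s + 34s^2 + 14st^2 + 7st + 7s^2t - 8s^2t - 4s^2 - 4s^3 + 4t^3 + 2t^2 + 2st^2    [distributive law]
= -28t - 16 + 18s + 10t^2 + 79st + 30s^2 + 16st^2 - s^2t - 4s^3 + 4t^3    [combine like terms]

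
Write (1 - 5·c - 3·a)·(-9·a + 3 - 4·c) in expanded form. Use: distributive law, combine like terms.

(1 - 5·c - 3·a)·(-9·a + 3 - 4·c)
= -9·a + 3 - 4·c + 45·a·c - 15·c + 20·c² + 27·a² - 9·a + 12·a·c    [distributive law]
= -18·a + 3 - 19·c + 57·a·c + 20·c² + 27·a²    [combine like terms]

-18·a + 3 - 19·c + 57·a·c + 20·c² + 27·a²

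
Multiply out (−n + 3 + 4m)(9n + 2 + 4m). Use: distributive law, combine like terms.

−9n^2 + 25n + 32mn + 6 + 20m + 16m^2

(−n + 3 + 4m)(9n + 2 + 4m)
= −9n^2 − 2n − 4mn + 27n + 6 + 12m + 36mn + 8m + 16m^2    [distributive law]
= −9n^2 + 25n + 32mn + 6 + 20m + 16m^2    [combine like terms]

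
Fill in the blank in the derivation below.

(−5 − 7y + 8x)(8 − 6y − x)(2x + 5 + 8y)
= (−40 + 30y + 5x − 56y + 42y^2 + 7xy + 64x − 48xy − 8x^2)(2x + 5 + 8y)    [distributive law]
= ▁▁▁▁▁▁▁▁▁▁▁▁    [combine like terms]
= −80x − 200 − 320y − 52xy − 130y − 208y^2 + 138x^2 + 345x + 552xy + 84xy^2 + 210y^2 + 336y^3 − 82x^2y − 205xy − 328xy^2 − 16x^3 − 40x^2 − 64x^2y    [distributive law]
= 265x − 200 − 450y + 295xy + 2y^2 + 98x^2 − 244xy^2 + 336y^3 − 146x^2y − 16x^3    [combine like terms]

Applying combine like terms to the line above:

(−40 − 26y + 69x + 42y^2 − 41xy − 8x^2)(2x + 5 + 8y)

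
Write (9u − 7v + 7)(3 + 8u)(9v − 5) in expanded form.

1027uv − 415u + 648u^2v − 360u^2 − 189v^2 + 294v − 504uv^2 − 105

(9u − 7v + 7)(3 + 8u)(9v − 5)
= (27u + 72u^2 − 21v − 56uv + 21 + 56u)(9v − 5)    [distributive law]
= (83u + 72u^2 − 21v − 56uv + 21)(9v − 5)    [combine like terms]
= 747uv − 415u + 648u^2v − 360u^2 − 189v^2 + 105v − 504uv^2 + 280uv + 189v − 105    [distributive law]
= 1027uv − 415u + 648u^2v − 360u^2 − 189v^2 + 294v − 504uv^2 − 105    [combine like terms]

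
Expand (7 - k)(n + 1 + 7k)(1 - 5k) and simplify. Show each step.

(7 - k)(n + 1 + 7k)(1 - 5k)
= (7n + 7 + 49k - kn - k - 7k^2)(1 - 5k)    [distributive law]
= (7n + 7 + 48k - kn - 7k^2)(1 - 5k)    [combine like terms]
= 7n - 35kn + 7 - 35k + 48k - 240k^2 - kn + 5k^2n - 7k^2 + 35k^3    [distributive law]
= 7n - 36kn + 7 + 13k - 247k^2 + 5k^2n + 35k^3    [combine like terms]

7n - 36kn + 7 + 13k - 247k^2 + 5k^2n + 35k^3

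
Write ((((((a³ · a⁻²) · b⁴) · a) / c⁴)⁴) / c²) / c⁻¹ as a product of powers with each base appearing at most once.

a⁸·b¹⁶·c⁻¹⁷

((((((a³ · a⁻²) · b⁴) · a) / c⁴)⁴) / c²) / c⁻¹
= ((((((a³ · a⁻²) · b⁴) · a)⁴) / ((c⁴)⁴)) / c²) / c⁻¹    [power of a quotient]
= ((((((a³ · a⁻²) · b⁴)⁴) · (a⁴)) / ((c⁴)⁴)) / c²) / c⁻¹    [power of a product]
= ((((((a³ · a⁻²)⁴) · ((b⁴)⁴)) · (a⁴)) / ((c⁴)⁴)) / c²) / c⁻¹    [power of a product]
= (((((((a³)⁴) · ((a⁻²)⁴)) · ((b⁴)⁴)) · (a⁴)) / ((c⁴)⁴)) / c²) / c⁻¹    [power of a product]
= (((((a¹² · ((a⁻²)⁴)) · ((b⁴)⁴)) · (a⁴)) / ((c⁴)⁴)) / c²) / c⁻¹    [power of a power]
= (((((a¹² · a⁻⁸) · ((b⁴)⁴)) · (a⁴)) / ((c⁴)⁴)) / c²) / c⁻¹    [power of a power]
= ((((a⁴ · ((b⁴)⁴)) · (a⁴)) / ((c⁴)⁴)) / c²) / c⁻¹    [product of powers]
= ((((a⁴ · b¹⁶) · (a⁴)) / ((c⁴)⁴)) / c²) / c⁻¹    [power of a power]
= ((((a⁴ · b¹⁶) · a⁴) / c¹⁶) / c²) / c⁻¹    [power of a power]
= a⁸·b¹⁶·c⁻¹⁷    [quotient of powers; product of powers]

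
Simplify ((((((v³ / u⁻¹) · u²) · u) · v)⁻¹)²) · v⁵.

((((((v³ / u⁻¹) · u²) · u) · v)⁻¹)²) · v⁵
= (((((v³ / u⁻¹) · u²) · u) · v)⁻²) · v⁵    [power of a power]
= (((((v³ / u⁻¹) · u²) · u)⁻²) · (v⁻²)) · v⁵    [power of a product]
= (((((v³ / u⁻¹) · u²)⁻²) · (u⁻²)) · (v⁻²)) · v⁵    [power of a product]
= (((((v³ / u⁻¹)⁻²) · ((u²)⁻²)) · (u⁻²)) · (v⁻²)) · v⁵    [power of a product]
= ((((((v³)⁻²) / ((u⁻¹)⁻²)) · ((u²)⁻²)) · (u⁻²)) · (v⁻²)) · v⁵    [power of a quotient]
= ((((v⁻⁶ / ((u⁻¹)⁻²)) · ((u²)⁻²)) · (u⁻²)) · (v⁻²)) · v⁵    [power of a power]
= ((((v⁻⁶ / u²) · ((u²)⁻²)) · (u⁻²)) · (v⁻²)) · v⁵    [power of a power]
= ((((v⁻⁶ / u²) · u⁻⁴) · (u⁻²)) · (v⁻²)) · v⁵    [power of a power]
= u⁻⁸·v⁻³    [quotient of powers; product of powers]

u⁻⁸·v⁻³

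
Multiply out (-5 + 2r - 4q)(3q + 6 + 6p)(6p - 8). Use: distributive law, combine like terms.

(-5 + 2r - 4q)(3q + 6 + 6p)(6p - 8)
= (-15q - 30 - 30p + 6qr + 12r + 12pr - 12q^2 - 24q - 24pq)(6p - 8)    [distributive law]
= (-39q - 30 - 30p + 6qr + 12r + 12pr - 12q^2 - 24pq)(6p - 8)    [combine like terms]
= -234pq + 312q - 180p + 240 - 180p^2 + 240p + 36pqr - 48qr + 72pr - 96r + 72p^2r - 96pr - 72pq^2 + 96q^2 - 144p^2q + 192pq    [distributive law]
= -42pq + 312q + 60p + 240 - 180p^2 + 36pqr - 48qr - 24pr - 96r + 72p^2r - 72pq^2 + 96q^2 - 144p^2q    [combine like terms]

-42pq + 312q + 60p + 240 - 180p^2 + 36pqr - 48qr - 24pr - 96r + 72p^2r - 72pq^2 + 96q^2 - 144p^2q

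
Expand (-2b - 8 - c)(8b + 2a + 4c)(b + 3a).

-16b^3 - 52ab^2 - 12a^2b - 16b^2c - 50abc - 64b^2 - 208ab - 48a^2 - 32bc - 96ac - 6a^2c - 4bc^2 - 12ac^2

(-2b - 8 - c)(8b + 2a + 4c)(b + 3a)
= (-16b^2 - 4ab - 8bc - 64b - 16a - 32c - 8bc - 2ac - 4c^2)(b + 3a)    [distributive law]
= (-16b^2 - 4ab - 16bc - 64b - 16a - 32c - 2ac - 4c^2)(b + 3a)    [combine like terms]
= -16b^3 - 48ab^2 - 4ab^2 - 12a^2b - 16b^2c - 48abc - 64b^2 - 192ab - 16ab - 48a^2 - 32bc - 96ac - 2abc - 6a^2c - 4bc^2 - 12ac^2    [distributive law]
= -16b^3 - 52ab^2 - 12a^2b - 16b^2c - 50abc - 64b^2 - 208ab - 48a^2 - 32bc - 96ac - 6a^2c - 4bc^2 - 12ac^2    [combine like terms]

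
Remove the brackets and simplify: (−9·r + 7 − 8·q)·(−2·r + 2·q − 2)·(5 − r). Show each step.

86·r^2 − 18·r^3 − 40·q·r + 2·q·r^2 + 34·r + 150·q − 70 − 80·q^2 + 16·q^2·r

(−9·r + 7 − 8·q)·(−2·r + 2·q − 2)·(5 − r)
= (18·r^2 − 18·q·r + 18·r − 14·r + 14·q − 14 + 16·q·r − 16·q^2 + 16·q)·(5 − r)    [distributive law]
= (18·r^2 − 2·q·r + 4·r + 30·q − 14 − 16·q^2)·(5 − r)    [combine like terms]
= 90·r^2 − 18·r^3 − 10·q·r + 2·q·r^2 + 20·r − 4·r^2 + 150·q − 30·q·r − 70 + 14·r − 80·q^2 + 16·q^2·r    [distributive law]
= 86·r^2 − 18·r^3 − 40·q·r + 2·q·r^2 + 34·r + 150·q − 70 − 80·q^2 + 16·q^2·r    [combine like terms]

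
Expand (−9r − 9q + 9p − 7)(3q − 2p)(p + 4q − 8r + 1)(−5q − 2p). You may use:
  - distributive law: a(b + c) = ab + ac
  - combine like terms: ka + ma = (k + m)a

(−9r − 9q + 9p − 7)(3q − 2p)(p + 4q − 8r + 1)(−5q − 2p)
= (−27qr + 18pr − 27q^2 + 18pq + 27pq − 18p^2 − 21q + 14p)(p + 4q − 8r + 1)(−5q − 2p)    [distributive law]
= (−27qr + 18pr − 27q^2 + 45pq − 18p^2 − 21q + 14p)(p + 4q − 8r + 1)(−5q − 2p)    [combine like terms]
= (−27pqr − 108q^2r + 216qr^2 − 27qr + 18p^2r + 72pqr − 144pr^2 + 18pr − 27pq^2 − 108q^3 + 216q^2r − 27q^2 + 45p^2q + 180pq^2 − 360pqr + 45pq − 18p^3 − 72p^2q + 144p^2r − 18p^2 − 21pq − 84q^2 + 168qr − 21q + 14p^2 + 56pq − 112pr + 14p)(−5q − 2p)    [distributive law]
= (−315pqr + 108q^2r + 216qr^2 + 141qr + 162p^2r − 144pr^2 − 94pr + 153pq^2 − 108q^3 − 111q^2 − 27p^2q + 80pq − 18p^3 − 4p^2 − 21q + 14p)(−5q − 2p)    [combine like terms]
= 1575pq^2r + 630p^2qr − 540q^3r − 216pq^2r − 1080q^2r^2 − 432pqr^2 − 705q^2r − 282pqr − 810p^2qr − 324p^3r + 720pqr^2 + 288p^2r^2 + 470pqr + 188p^2r − 765pq^3 − 306p^2q^2 + 540q^4 + 216pq^3 + 555q^3 + 222pq^2 + 135p^2q^2 + 54p^3q − 400pq^2 − 160p^2q + 90p^3q + 36p^4 + 20p^2q + 8p^3 + 105q^2 + 42pq − 70pq − 28p^2    [distributive law]
= 1359pq^2r − 180p^2qr − 540q^3r − 1080q^2r^2 + 288pqr^2 − 705q^2r + 188pqr − 324p^3r + 288p^2r^2 + 188p^2r − 549pq^3 − 171p^2q^2 + 540q^4 + 555q^3 − 178pq^2 + 144p^3q − 140p^2q + 36p^4 + 8p^3 + 105q^2 − 28pq − 28p^2    [combine like terms]

1359pq^2r − 180p^2qr − 540q^3r − 1080q^2r^2 + 288pqr^2 − 705q^2r + 188pqr − 324p^3r + 288p^2r^2 + 188p^2r − 549pq^3 − 171p^2q^2 + 540q^4 + 555q^3 − 178pq^2 + 144p^3q − 140p^2q + 36p^4 + 8p^3 + 105q^2 − 28pq − 28p^2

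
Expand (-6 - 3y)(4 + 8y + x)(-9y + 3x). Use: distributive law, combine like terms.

(-6 - 3y)(4 + 8y + x)(-9y + 3x)
= (-24 - 48y - 6x - 12y - 24y^2 - 3xy)(-9y + 3x)    [distributive law]
= (-24 - 60y - 6x - 24y^2 - 3xy)(-9y + 3x)    [combine like terms]
= 216y - 72x + 540y^2 - 180xy + 54xy - 18x^2 + 216y^3 - 72xy^2 + 27xy^2 - 9x^2y    [distributive law]
= 216y - 72x + 540y^2 - 126xy - 18x^2 + 216y^3 - 45xy^2 - 9x^2y    [combine like terms]

216y - 72x + 540y^2 - 126xy - 18x^2 + 216y^3 - 45xy^2 - 9x^2y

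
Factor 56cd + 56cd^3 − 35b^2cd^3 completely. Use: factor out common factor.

56cd + 56cd^3 − 35b^2cd^3
= 7(8cd + 8cd^3 − 5b^2cd^3)    [factor out 7]
= 7cd(8 + 8d^2 − 5b^2d^2)    [factor out cd]

7cd(8 + 8d^2 − 5b^2d^2)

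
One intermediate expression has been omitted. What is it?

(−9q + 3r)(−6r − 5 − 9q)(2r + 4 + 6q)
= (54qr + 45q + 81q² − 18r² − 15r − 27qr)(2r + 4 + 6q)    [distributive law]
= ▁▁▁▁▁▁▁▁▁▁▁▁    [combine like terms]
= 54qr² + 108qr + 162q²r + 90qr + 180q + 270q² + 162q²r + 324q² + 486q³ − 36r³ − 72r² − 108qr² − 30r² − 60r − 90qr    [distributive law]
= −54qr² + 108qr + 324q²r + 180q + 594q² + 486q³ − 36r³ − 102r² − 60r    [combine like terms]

After combine like terms, the bracketed line is:

(27qr + 45q + 81q² − 18r² − 15r)(2r + 4 + 6q)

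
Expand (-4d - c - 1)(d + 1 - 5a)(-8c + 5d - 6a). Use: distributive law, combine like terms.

(-4d - c - 1)(d + 1 - 5a)(-8c + 5d - 6a)
= (-4d² - 4d + 20ad - cd - c + 5ac - d - 1 + 5a)(-8c + 5d - 6a)    [distributive law]
= (-4d² - 5d + 20ad - cd - c + 5ac - 1 + 5a)(-8c + 5d - 6a)    [combine like terms]
= 32cd² - 20d³ + 24ad² + 40cd - 25d² + 30ad - 160acd + 100ad² - 120a²d + 8c²d - 5cd² + 6acd + 8c² - 5cd + 6ac - 40ac² + 25acd - 30a²c + 8c - 5d + 6a - 40ac + 25ad - 30a²    [distributive law]
= 27cd² - 20d³ + 124ad² + 35cd - 25d² + 55ad - 129acd - 120a²d + 8c²d + 8c² - 34ac - 40ac² - 30a²c + 8c - 5d + 6a - 30a²    [combine like terms]

27cd² - 20d³ + 124ad² + 35cd - 25d² + 55ad - 129acd - 120a²d + 8c²d + 8c² - 34ac - 40ac² - 30a²c + 8c - 5d + 6a - 30a²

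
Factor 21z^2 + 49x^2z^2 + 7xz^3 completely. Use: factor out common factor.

21z^2 + 49x^2z^2 + 7xz^3
= 7(3z^2 + 7x^2z^2 + xz^3)    [factor out 7]
= 7z^2(3 + 7x^2 + xz)    [factor out z^2]

7z^2(3 + 7x^2 + xz)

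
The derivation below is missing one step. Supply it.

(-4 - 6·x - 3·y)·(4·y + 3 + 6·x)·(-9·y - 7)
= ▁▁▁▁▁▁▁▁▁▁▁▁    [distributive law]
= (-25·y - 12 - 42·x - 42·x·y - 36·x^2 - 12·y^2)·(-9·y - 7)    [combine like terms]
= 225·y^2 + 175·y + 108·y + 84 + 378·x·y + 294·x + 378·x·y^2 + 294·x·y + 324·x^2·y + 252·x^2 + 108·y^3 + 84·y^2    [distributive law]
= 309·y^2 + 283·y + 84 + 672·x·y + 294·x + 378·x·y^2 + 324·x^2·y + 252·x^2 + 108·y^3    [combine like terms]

Applying distributive law to the line above:

(-16·y - 12 - 24·x - 24·x·y - 18·x - 36·x^2 - 12·y^2 - 9·y - 18·x·y)·(-9·y - 7)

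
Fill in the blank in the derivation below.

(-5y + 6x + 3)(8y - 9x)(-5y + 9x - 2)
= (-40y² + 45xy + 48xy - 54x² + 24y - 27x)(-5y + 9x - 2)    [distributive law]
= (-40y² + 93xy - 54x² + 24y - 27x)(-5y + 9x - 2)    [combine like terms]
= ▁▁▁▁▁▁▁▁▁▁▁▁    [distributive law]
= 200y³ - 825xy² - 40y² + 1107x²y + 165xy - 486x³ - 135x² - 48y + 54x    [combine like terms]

After distributive law, the bracketed line is:

200y³ - 360xy² + 80y² - 465xy² + 837x²y - 186xy + 270x²y - 486x³ + 108x² - 120y² + 216xy - 48y + 135xy - 243x² + 54x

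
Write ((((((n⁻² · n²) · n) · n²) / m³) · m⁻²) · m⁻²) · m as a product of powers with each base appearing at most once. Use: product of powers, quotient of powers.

((((((n⁻² · n²) · n) · n²) / m³) · m⁻²) · m⁻²) · m
= (((((n⁰ · n) · n²) / m³) · m⁻²) · m⁻²) · m    [product of powers]
= ((((n · n²) / m³) · m⁻²) · m⁻²) · m    [product of powers]
= (((n³ / m³) · m⁻²) · m⁻²) · m    [product of powers]
= m⁻⁶n³    [quotient of powers; product of powers]

m⁻⁶n³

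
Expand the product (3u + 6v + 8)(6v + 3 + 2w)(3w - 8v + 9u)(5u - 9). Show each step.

570u^2vw - 676uvw + 900u^2v^2 - 4260uv^2 + 810u^3v + 1152u^2v + 369u^2w - 1179uw - 5658uv + 405u^3 + 351u^2 + 90u^2w^2 + 78uw^2 + 270u^3w + 60uv^2w - 108v^2w - 1440uv^3 + 2592v^3 - 630vw + 4752v^2 + 180uvw^2 - 324vw^2 - 648w + 1728v - 1944u - 432w^2

(3u + 6v + 8)(6v + 3 + 2w)(3w - 8v + 9u)(5u - 9)
= (18uv + 9u + 6uw + 36v^2 + 18v + 12vw + 48v + 24 + 16w)(3w - 8v + 9u)(5u - 9)    [distributive law]
= (18uv + 9u + 6uw + 36v^2 + 66v + 12vw + 24 + 16w)(3w - 8v + 9u)(5u - 9)    [combine like terms]
= (54uvw - 144uv^2 + 162u^2v + 27uw - 72uv + 81u^2 + 18uw^2 - 48uvw + 54u^2w + 108v^2w - 288v^3 + 324uv^2 + 198vw - 528v^2 + 594uv + 36vw^2 - 96v^2w + 108uvw + 72w - 192v + 216u + 48w^2 - 128vw + 144uw)(5u - 9)    [distributive law]
= (114uvw + 180uv^2 + 162u^2v + 171uw + 522uv + 81u^2 + 18uw^2 + 54u^2w + 12v^2w - 288v^3 + 70vw - 528v^2 + 36vw^2 + 72w - 192v + 216u + 48w^2)(5u - 9)    [combine like terms]
= 570u^2vw - 1026uvw + 900u^2v^2 - 1620uv^2 + 810u^3v - 1458u^2v + 855u^2w - 1539uw + 2610u^2v - 4698uv + 405u^3 - 729u^2 + 90u^2w^2 - 162uw^2 + 270u^3w - 486u^2w + 60uv^2w - 108v^2w - 1440uv^3 + 2592v^3 + 350uvw - 630vw - 2640uv^2 + 4752v^2 + 180uvw^2 - 324vw^2 + 360uw - 648w - 960uv + 1728v + 1080u^2 - 1944u + 240uw^2 - 432w^2    [distributive law]
= 570u^2vw - 676uvw + 900u^2v^2 - 4260uv^2 + 810u^3v + 1152u^2v + 369u^2w - 1179uw - 5658uv + 405u^3 + 351u^2 + 90u^2w^2 + 78uw^2 + 270u^3w + 60uv^2w - 108v^2w - 1440uv^3 + 2592v^3 - 630vw + 4752v^2 + 180uvw^2 - 324vw^2 - 648w + 1728v - 1944u - 432w^2    [combine like terms]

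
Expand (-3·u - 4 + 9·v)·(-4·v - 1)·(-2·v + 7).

-24·u·v^2 + 78·u·v + 21·u - 266·v^2 + 41·v + 28 + 72·v^3

(-3·u - 4 + 9·v)·(-4·v - 1)·(-2·v + 7)
= (12·u·v + 3·u + 16·v + 4 - 36·v^2 - 9·v)·(-2·v + 7)    [distributive law]
= (12·u·v + 3·u + 7·v + 4 - 36·v^2)·(-2·v + 7)    [combine like terms]
= -24·u·v^2 + 84·u·v - 6·u·v + 21·u - 14·v^2 + 49·v - 8·v + 28 + 72·v^3 - 252·v^2    [distributive law]
= -24·u·v^2 + 78·u·v + 21·u - 266·v^2 + 41·v + 28 + 72·v^3    [combine like terms]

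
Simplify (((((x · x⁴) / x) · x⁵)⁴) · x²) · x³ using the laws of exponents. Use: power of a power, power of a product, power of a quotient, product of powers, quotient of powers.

x⁴¹

(((((x · x⁴) / x) · x⁵)⁴) · x²) · x³
= (((((x · x⁴) / x)⁴) · ((x⁵)⁴)) · x²) · x³    [power of a product]
= (((((x · x⁴)⁴) / (x⁴)) · ((x⁵)⁴)) · x²) · x³    [power of a quotient]
= (((((x⁴) · ((x⁴)⁴)) / (x⁴)) · ((x⁵)⁴)) · x²) · x³    [power of a product]
= ((((x⁴ · x¹⁶) / (x⁴)) · ((x⁵)⁴)) · x²) · x³    [power of a power]
= (((x²⁰ / (x⁴)) · ((x⁵)⁴)) · x²) · x³    [product of powers]
= ((x¹⁶ · ((x⁵)⁴)) · x²) · x³    [quotient of powers]
= ((x¹⁶ · x²⁰) · x²) · x³    [power of a power]
= (x³⁶ · x²) · x³    [product of powers]
= x³⁸ · x³    [product of powers]
= x⁴¹    [product of powers]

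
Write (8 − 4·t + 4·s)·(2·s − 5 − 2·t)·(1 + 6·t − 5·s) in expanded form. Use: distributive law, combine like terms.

(8 − 4·t + 4·s)·(2·s − 5 − 2·t)·(1 + 6·t − 5·s)
= (16·s − 40 − 16·t − 8·s·t + 20·t + 8·t^2 + 8·s^2 − 20·s − 8·s·t)·(1 + 6·t − 5·s)    [distributive law]
= (−4·s − 40 + 4·t − 16·s·t + 8·t^2 + 8·s^2)·(1 + 6·t − 5·s)    [combine like terms]
= −4·s − 24·s·t + 20·s^2 − 40 − 240·t + 200·s + 4·t + 24·t^2 − 20·s·t − 16·s·t − 96·s·t^2 + 80·s^2·t + 8·t^2 + 48·t^3 − 40·s·t^2 + 8·s^2 + 48·s^2·t − 40·s^3    [distributive law]
= 196·s − 60·s·t + 28·s^2 − 40 − 236·t + 32·t^2 − 136·s·t^2 + 128·s^2·t + 48·t^3 − 40·s^3    [combine like terms]

196·s − 60·s·t + 28·s^2 − 40 − 236·t + 32·t^2 − 136·s·t^2 + 128·s^2·t + 48·t^3 − 40·s^3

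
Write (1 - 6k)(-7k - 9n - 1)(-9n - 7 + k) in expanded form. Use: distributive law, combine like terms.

-378kn + 6k - 295k^2 + 81n^2 + 72n + 7 - 324k^2n + 42k^3 - 486kn^2

(1 - 6k)(-7k - 9n - 1)(-9n - 7 + k)
= (-7k - 9n - 1 + 42k^2 + 54kn + 6k)(-9n - 7 + k)    [distributive law]
= (-k - 9n - 1 + 42k^2 + 54kn)(-9n - 7 + k)    [combine like terms]
= 9kn + 7k - k^2 + 81n^2 + 63n - 9kn + 9n + 7 - k - 378k^2n - 294k^2 + 42k^3 - 486kn^2 - 378kn + 54k^2n    [distributive law]
= -378kn + 6k - 295k^2 + 81n^2 + 72n + 7 - 324k^2n + 42k^3 - 486kn^2    [combine like terms]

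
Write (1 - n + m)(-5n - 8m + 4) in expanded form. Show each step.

(1 - n + m)(-5n - 8m + 4)
= -5n - 8m + 4 + 5n^2 + 8mn - 4n - 5mn - 8m^2 + 4m    [distributive law]
= -9n - 4m + 4 + 5n^2 + 3mn - 8m^2    [combine like terms]

-9n - 4m + 4 + 5n^2 + 3mn - 8m^2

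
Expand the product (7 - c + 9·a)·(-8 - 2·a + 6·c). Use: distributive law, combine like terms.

-56 - 86·a + 50·c + 56·a·c - 6·c² - 18·a²

(7 - c + 9·a)·(-8 - 2·a + 6·c)
= -56 - 14·a + 42·c + 8·c + 2·a·c - 6·c² - 72·a - 18·a² + 54·a·c    [distributive law]
= -56 - 86·a + 50·c + 56·a·c - 6·c² - 18·a²    [combine like terms]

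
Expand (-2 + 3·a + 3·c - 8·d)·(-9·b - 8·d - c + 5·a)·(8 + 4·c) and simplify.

(-2 + 3·a + 3·c - 8·d)·(-9·b - 8·d - c + 5·a)·(8 + 4·c)
= (18·b + 16·d + 2·c - 10·a - 27·a·b - 24·a·d - 3·a·c + 15·a² - 27·b·c - 24·c·d - 3·c² + 15·a·c + 72·b·d + 64·d² + 8·c·d - 40·a·d)·(8 + 4·c)    [distributive law]
= (18·b + 16·d + 2·c - 10·a - 27·a·b - 64·a·d + 12·a·c + 15·a² - 27·b·c - 16·c·d - 3·c² + 72·b·d + 64·d²)·(8 + 4·c)    [combine like terms]
= 144·b + 72·b·c + 128·d + 64·c·d + 16·c + 8·c² - 80·a - 40·a·c - 216·a·b - 108·a·b·c - 512·a·d - 256·a·c·d + 96·a·c + 48·a·c² + 120·a² + 60·a²·c - 216·b·c - 108·b·c² - 128·c·d - 64·c²·d - 24·c² - 12·c³ + 576·b·d + 288·b·c·d + 512·d² + 256·c·d²    [distributive law]
= 144·b - 144·b·c + 128·d - 64·c·d + 16·c - 16·c² - 80·a + 56·a·c - 216·a·b - 108·a·b·c - 512·a·d - 256·a·c·d + 48·a·c² + 120·a² + 60·a²·c - 108·b·c² - 64·c²·d - 12·c³ + 576·b·d + 288·b·c·d + 512·d² + 256·c·d²    [combine like terms]

144·b - 144·b·c + 128·d - 64·c·d + 16·c - 16·c² - 80·a + 56·a·c - 216·a·b - 108·a·b·c - 512·a·d - 256·a·c·d + 48·a·c² + 120·a² + 60·a²·c - 108·b·c² - 64·c²·d - 12·c³ + 576·b·d + 288·b·c·d + 512·d² + 256·c·d²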